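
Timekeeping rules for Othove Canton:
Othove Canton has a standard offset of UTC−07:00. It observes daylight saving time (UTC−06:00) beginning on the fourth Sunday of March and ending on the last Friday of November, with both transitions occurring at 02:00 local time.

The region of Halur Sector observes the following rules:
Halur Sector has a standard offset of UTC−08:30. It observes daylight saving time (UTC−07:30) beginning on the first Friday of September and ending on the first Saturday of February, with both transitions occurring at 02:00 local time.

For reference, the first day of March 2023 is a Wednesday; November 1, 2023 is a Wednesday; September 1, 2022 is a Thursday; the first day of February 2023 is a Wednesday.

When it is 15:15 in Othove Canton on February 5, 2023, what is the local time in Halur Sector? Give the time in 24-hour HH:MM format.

13:45

1 March 2023 is a Wednesday, so the first Sunday is March 5 and the fourth is March 26.
1 November 2023 is a Wednesday, so Fridays fall on 3, 10, 17, 24; the last is November 24.
Daylight saving runs 26 March – 24 November; February 5, 2023 is outside that window, so Othove Canton is on standard time at UTC−07:00.
15:15 Othove Canton + 7h = 22:15 UTC.
1 September 2022 is a Thursday, so the first Friday is September 2.
1 February 2023 is a Wednesday, so the first Saturday is February 4.
At the standard offset (UTC−08:30), 22:15 UTC − 8h30m = 13:45 Halur Sector standard time.
The standard-time date in Halur Sector, February 5, 2023, is outside the daylight-saving period (2 September 2022 – 4 February 2023), so Halur Sector is on standard time, UTC−08:30.
22:15 UTC − 8h30m = 13:45 Halur Sector.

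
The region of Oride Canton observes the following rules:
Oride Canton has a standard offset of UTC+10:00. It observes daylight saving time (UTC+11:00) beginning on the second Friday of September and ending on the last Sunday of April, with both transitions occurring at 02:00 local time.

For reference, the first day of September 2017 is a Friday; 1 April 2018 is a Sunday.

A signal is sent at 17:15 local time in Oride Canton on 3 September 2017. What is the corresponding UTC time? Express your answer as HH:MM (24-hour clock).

1 September 2017 is a Friday, so the first Friday is September 1 and the second is September 8.
1 April 2018 is a Sunday, so Sundays fall on 1, 8, 15, 22, 29; the last is April 29.
3 September 2017 does not fall between 8 September 2017 and 29 April 2018, so daylight saving is not in effect and Oride Canton is at UTC+10:00.
17:15 local − 10h = 07:15 UTC.

07:15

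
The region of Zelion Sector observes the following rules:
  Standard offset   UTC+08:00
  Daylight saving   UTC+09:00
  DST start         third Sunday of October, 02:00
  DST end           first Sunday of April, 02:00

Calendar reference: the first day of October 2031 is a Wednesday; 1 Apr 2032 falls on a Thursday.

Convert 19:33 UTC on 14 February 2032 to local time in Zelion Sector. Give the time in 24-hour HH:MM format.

04:33

1 October 2031 is a Wednesday, so the first Sunday is October 5 and the third is October 19.
1 April 2032 is a Thursday, so the first Sunday is April 4.
At the standard offset (UTC+08:00), 19:33 UTC + 8h = 03:33 Zelion Sector standard time (rolling into the next day, 15 February 2032).
The standard-time date in Zelion Sector, 15 February 2032, falls between 19 October 2031 and 4 April 2032, so daylight saving is in effect and Zelion Sector is at UTC+09:00.
19:33 UTC + 9h = 04:33 local (rolling into the next day, 15 February 2032).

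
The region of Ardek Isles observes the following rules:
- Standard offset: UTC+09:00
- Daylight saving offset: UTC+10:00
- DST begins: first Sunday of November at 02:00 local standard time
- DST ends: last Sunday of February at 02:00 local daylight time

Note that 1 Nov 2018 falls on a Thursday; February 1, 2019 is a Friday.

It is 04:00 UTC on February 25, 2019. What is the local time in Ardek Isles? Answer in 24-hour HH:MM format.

13:00

1 November 2018 is a Thursday, so the first Sunday is November 4.
1 February 2019 is a Friday, so Sundays fall on 3, 10, 17, 24; the last is February 24.
At the standard offset (UTC+09:00), 04:00 UTC + 9h = 13:00 Ardek Isles standard time.
Daylight saving runs 4 November 2018 – 24 February 2019; the standard-time date in Ardek Isles, February 25, 2019, is outside that window, so Ardek Isles is on standard time at UTC+09:00.
04:00 UTC + 9h = 13:00 local.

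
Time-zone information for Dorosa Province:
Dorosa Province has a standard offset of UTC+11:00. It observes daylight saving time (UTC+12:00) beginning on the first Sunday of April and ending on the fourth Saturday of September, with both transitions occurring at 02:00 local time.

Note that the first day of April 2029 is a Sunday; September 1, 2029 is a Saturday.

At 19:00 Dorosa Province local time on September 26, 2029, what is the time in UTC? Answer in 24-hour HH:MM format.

08:00

1 April 2029 is a Sunday, so the first Sunday is April 1.
1 September 2029 is a Saturday, so the first Saturday is September 1 and the fourth is September 22.
Daylight saving runs 1 April – 22 September; September 26, 2029 is outside that window, so Dorosa Province is on standard time at UTC+11:00.
19:00 local − 11h = 08:00 UTC.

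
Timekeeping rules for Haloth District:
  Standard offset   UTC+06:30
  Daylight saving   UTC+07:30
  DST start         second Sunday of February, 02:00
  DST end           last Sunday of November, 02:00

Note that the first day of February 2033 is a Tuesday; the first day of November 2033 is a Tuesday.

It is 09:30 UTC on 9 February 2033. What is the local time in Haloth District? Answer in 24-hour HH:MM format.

16:00

1 February 2033 is a Tuesday, so the first Sunday is February 6 and the second is February 13.
1 November 2033 is a Tuesday, so Sundays fall on 6, 13, 20, 27; the last is November 27.
At the standard offset (UTC+06:30), 09:30 UTC + 6h30m = 16:00 Haloth District standard time.
The standard-time date in Haloth District, 9 February 2033, is outside the daylight-saving period (13 February – 27 November), so Haloth District is on standard time, UTC+06:30.
09:30 UTC + 6h30m = 16:00 local.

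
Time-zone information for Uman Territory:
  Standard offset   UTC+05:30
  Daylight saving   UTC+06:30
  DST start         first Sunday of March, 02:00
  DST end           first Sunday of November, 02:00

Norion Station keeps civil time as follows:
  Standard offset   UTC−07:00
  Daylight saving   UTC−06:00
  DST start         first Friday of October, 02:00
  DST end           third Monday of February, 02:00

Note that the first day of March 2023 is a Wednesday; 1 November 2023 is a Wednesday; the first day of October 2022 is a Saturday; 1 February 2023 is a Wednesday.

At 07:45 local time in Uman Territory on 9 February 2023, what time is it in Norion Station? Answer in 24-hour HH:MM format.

1 March 2023 is a Wednesday, so the first Sunday is March 5.
1 November 2023 is a Wednesday, so the first Sunday is November 5.
9 February 2023 does not fall between 5 March and 5 November, so daylight saving is not in effect and Uman Territory is at UTC+05:30.
07:45 Uman Territory − 5h30m = 02:15 UTC.
1 October 2022 is a Saturday, so the first Friday is October 7.
1 February 2023 is a Wednesday, so the first Monday is February 6 and the third is February 20.
At the standard offset (UTC−07:00), 02:15 UTC − 7h = 19:15 Norion Station standard time (rolling into the previous day, 8 February 2023).
Daylight saving runs 7 October 2022 – 20 February 2023; the standard-time date in Norion Station, 8 February 2023, is inside that window, so Norion Station is at UTC−06:00.
02:15 UTC − 6h = 20:15 Norion Station (rolling into the previous day, 8 February 2023).

20:15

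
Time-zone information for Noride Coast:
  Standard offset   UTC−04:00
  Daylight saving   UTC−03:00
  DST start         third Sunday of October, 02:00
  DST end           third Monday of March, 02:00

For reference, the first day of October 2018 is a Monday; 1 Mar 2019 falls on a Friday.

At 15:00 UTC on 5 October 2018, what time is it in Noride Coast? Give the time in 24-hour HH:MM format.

11:00

1 October 2018 is a Monday, so the first Sunday is October 7 and the third is October 21.
1 March 2019 is a Friday, so the first Monday is March 4 and the third is March 18.
At the standard offset (UTC−04:00), 15:00 UTC − 4h = 11:00 Noride Coast standard time.
The standard-time date in Noride Coast, 5 October 2018, does not fall between 21 October 2018 and 18 March 2019, so daylight saving is not in effect and Noride Coast is at UTC−04:00.
15:00 UTC − 4h = 11:00 local.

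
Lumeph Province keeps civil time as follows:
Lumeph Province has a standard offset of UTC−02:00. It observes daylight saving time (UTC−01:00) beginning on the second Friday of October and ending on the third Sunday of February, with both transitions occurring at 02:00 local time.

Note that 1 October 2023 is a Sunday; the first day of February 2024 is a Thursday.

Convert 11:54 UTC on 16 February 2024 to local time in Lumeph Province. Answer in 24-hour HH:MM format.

1 October 2023 is a Sunday, so the first Friday is October 6 and the second is October 13.
1 February 2024 is a Thursday, so the first Sunday is February 4 and the third is February 18.
At the standard offset (UTC−02:00), 11:54 UTC − 2h = 09:54 Lumeph Province standard time.
The standard-time date in Lumeph Province, 16 February 2024, falls between 13 October 2023 and 18 February 2024, so daylight saving is in effect and Lumeph Province is at UTC−01:00.
11:54 UTC − 1h = 10:54 local.

10:54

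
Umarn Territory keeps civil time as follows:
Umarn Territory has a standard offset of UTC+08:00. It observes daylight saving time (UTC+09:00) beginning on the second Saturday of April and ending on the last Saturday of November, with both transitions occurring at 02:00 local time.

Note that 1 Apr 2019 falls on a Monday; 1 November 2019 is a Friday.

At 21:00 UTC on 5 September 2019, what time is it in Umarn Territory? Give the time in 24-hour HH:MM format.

06:00

1 April 2019 is a Monday, so the first Saturday is April 6 and the second is April 13.
1 November 2019 is a Friday, so Saturdays fall on 2, 9, 16, 23, 30; the last is November 30.
At the standard offset (UTC+08:00), 21:00 UTC + 8h = 05:00 Umarn Territory standard time (rolling into the next day, 6 September 2019).
The standard-time date in Umarn Territory, 6 September 2019, falls between 13 April and 30 November, so daylight saving is in effect and Umarn Territory is at UTC+09:00.
21:00 UTC + 9h = 06:00 local (rolling into the next day, 6 September 2019).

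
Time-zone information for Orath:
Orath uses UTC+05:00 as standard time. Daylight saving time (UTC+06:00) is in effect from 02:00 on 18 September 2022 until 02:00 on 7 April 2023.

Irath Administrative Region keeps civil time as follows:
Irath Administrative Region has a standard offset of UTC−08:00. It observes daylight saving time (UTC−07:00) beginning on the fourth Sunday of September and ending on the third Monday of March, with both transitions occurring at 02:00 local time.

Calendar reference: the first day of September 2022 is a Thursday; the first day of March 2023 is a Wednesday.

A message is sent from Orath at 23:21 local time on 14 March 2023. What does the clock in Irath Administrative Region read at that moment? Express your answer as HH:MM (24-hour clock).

Daylight saving runs 18 September 2022 – 7 April 2023; 14 March 2023 is inside that window, so Orath is at UTC+06:00.
23:21 Orath − 6h = 17:21 UTC.
1 September 2022 is a Thursday, so the first Sunday is September 4 and the fourth is September 25.
1 March 2023 is a Wednesday, so the first Monday is March 6 and the third is March 20.
At the standard offset (UTC−08:00), 17:21 UTC − 8h = 09:21 Irath Administrative Region standard time.
Daylight saving runs 25 September 2022 – 20 March 2023; the standard-time date in Irath Administrative Region, 14 March 2023, is inside that window, so Irath Administrative Region is at UTC−07:00.
17:21 UTC − 7h = 10:21 Irath Administrative Region.

10:21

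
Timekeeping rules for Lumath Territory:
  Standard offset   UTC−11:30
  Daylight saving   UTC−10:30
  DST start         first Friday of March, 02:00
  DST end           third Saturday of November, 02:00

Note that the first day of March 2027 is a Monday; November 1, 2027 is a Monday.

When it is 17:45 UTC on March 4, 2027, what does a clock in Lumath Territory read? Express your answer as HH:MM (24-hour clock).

1 March 2027 is a Monday, so the first Friday is March 5.
1 November 2027 is a Monday, so the first Saturday is November 6 and the third is November 20.
At the standard offset (UTC−11:30), 17:45 UTC − 11h30m = 06:15 Lumath Territory standard time.
The standard-time date in Lumath Territory, March 4, 2027, is outside the daylight-saving period (5 March – 20 November), so Lumath Territory is on standard time, UTC−11:30.
17:45 UTC − 11h30m = 06:15 local.

06:15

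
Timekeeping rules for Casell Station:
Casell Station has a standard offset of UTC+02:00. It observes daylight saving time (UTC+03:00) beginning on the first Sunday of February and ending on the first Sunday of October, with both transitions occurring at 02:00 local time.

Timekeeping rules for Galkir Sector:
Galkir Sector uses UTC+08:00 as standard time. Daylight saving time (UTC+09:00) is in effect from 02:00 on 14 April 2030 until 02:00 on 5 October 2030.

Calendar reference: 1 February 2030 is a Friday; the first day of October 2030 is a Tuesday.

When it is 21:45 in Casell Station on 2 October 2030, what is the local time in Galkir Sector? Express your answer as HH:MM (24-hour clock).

03:45

1 February 2030 is a Friday, so the first Sunday is February 3.
1 October 2030 is a Tuesday, so the first Sunday is October 6.
2 October 2030 lies within the daylight-saving period (3 February – 6 October), so Casell Station is on daylight time, UTC+03:00.
21:45 Casell Station − 3h = 18:45 UTC.
At the standard offset (UTC+08:00), 18:45 UTC + 8h = 02:45 Galkir Sector standard time (rolling into the next day, 3 October 2030).
The standard-time date in Galkir Sector, 3 October 2030, falls between 14 April and 5 October, so daylight saving is in effect and Galkir Sector is at UTC+09:00.
18:45 UTC + 9h = 03:45 Galkir Sector (rolling into the next day, 3 October 2030).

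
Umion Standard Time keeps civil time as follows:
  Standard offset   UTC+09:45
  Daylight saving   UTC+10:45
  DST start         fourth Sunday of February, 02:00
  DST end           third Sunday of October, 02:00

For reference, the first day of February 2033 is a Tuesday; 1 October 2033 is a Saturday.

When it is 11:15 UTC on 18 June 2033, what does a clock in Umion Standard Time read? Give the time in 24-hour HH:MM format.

1 February 2033 is a Tuesday, so the first Sunday is February 6 and the fourth is February 27.
1 October 2033 is a Saturday, so the first Sunday is October 2 and the third is October 16.
At the standard offset (UTC+09:45), 11:15 UTC + 9h45m = 21:00 Umion Standard Time standard time.
The standard-time date in Umion Standard Time, 18 June 2033, lies within the daylight-saving period (27 February – 16 October), so Umion Standard Time is on daylight time, UTC+10:45.
11:15 UTC + 10h45m = 22:00 local.

22:00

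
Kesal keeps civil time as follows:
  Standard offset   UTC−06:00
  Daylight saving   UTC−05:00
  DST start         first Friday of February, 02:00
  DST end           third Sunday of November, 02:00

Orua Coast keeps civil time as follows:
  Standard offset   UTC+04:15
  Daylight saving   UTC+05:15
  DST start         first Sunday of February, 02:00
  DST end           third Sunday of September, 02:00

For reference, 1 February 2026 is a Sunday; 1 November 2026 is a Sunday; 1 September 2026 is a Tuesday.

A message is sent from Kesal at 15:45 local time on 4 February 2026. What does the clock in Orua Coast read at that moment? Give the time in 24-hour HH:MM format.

1 February 2026 is a Sunday, so the first Friday is February 6.
1 November 2026 is a Sunday, so the first Sunday is November 1 and the third is November 15.
4 February 2026 does not fall between 6 February and 15 November, so daylight saving is not in effect and Kesal is at UTC−06:00.
15:45 Kesal + 6h = 21:45 UTC.
1 February 2026 is a Sunday, so the first Sunday is February 1.
1 September 2026 is a Tuesday, so the first Sunday is September 6 and the third is September 20.
At the standard offset (UTC+04:15), 21:45 UTC + 4h15m = 02:00 Orua Coast standard time (rolling into the next day, 5 February 2026).
The standard-time date in Orua Coast, 5 February 2026, falls between 1 February and 20 September, so daylight saving is in effect and Orua Coast is at UTC+05:15.
21:45 UTC + 5h15m = 03:00 Orua Coast (rolling into the next day, 5 February 2026).

03:00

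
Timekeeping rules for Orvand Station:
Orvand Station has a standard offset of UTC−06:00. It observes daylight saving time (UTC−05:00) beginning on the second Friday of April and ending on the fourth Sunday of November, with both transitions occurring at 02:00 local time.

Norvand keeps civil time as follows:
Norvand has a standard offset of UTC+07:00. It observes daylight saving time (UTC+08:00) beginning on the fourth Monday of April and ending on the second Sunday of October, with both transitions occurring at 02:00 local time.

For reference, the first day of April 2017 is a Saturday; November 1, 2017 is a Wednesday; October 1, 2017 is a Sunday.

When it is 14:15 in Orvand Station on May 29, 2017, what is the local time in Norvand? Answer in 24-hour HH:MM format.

1 April 2017 is a Saturday, so the first Friday is April 7 and the second is April 14.
1 November 2017 is a Wednesday, so the first Sunday is November 5 and the fourth is November 26.
May 29, 2017 falls between 14 April and 26 November, so daylight saving is in effect and Orvand Station is at UTC−05:00.
14:15 Orvand Station + 5h = 19:15 UTC.
1 April 2017 is a Saturday, so the first Monday is April 3 and the fourth is April 24.
1 October 2017 is a Sunday, so the first Sunday is October 1 and the second is October 8.
At the standard offset (UTC+07:00), 19:15 UTC + 7h = 02:15 Norvand standard time (rolling into the next day, 30 May 2017).
The standard-time date in Norvand, May 30, 2017, falls between 24 April and 8 October, so daylight saving is in effect and Norvand is at UTC+08:00.
19:15 UTC + 8h = 03:15 Norvand (rolling into the next day, 30 May 2017).

03:15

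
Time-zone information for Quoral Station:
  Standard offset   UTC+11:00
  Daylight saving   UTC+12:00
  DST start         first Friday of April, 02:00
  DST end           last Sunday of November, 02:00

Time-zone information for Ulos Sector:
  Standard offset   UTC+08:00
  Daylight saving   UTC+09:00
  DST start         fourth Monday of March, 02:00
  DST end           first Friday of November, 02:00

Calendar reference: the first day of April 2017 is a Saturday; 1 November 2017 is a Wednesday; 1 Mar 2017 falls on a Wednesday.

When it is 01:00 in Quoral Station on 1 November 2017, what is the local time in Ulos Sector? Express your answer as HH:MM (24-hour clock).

22:00

1 April 2017 is a Saturday, so the first Friday is April 7.
1 November 2017 is a Wednesday, so Sundays fall on 5, 12, 19, 26; the last is November 26.
1 November 2017 falls between 7 April and 26 November, so daylight saving is in effect and Quoral Station is at UTC+12:00.
01:00 Quoral Station − 12h = 13:00 UTC (rolling into the previous day, 31 October 2017).
1 March 2017 is a Wednesday, so the first Monday is March 6 and the fourth is March 27.
1 November 2017 is a Wednesday, so the first Friday is November 3.
At the standard offset (UTC+08:00), 13:00 UTC + 8h = 21:00 Ulos Sector standard time.
Daylight saving runs 27 March – 3 November; the standard-time date in Ulos Sector, 31 October 2017, is inside that window, so Ulos Sector is at UTC+09:00.
13:00 UTC + 9h = 22:00 Ulos Sector.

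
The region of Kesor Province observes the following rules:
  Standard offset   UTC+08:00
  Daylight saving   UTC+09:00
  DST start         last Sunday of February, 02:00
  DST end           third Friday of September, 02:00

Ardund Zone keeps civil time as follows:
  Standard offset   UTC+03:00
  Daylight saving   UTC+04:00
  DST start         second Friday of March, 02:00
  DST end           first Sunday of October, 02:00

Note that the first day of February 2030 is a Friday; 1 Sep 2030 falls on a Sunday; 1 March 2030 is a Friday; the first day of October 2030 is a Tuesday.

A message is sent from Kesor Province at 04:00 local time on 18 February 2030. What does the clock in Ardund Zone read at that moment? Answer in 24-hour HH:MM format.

1 February 2030 is a Friday, so Sundays fall on 3, 10, 17, 24; the last is February 24.
1 September 2030 is a Sunday, so the first Friday is September 6 and the third is September 20.
18 February 2030 is outside the daylight-saving period (24 February – 20 September), so Kesor Province is on standard time, UTC+08:00.
04:00 Kesor Province − 8h = 20:00 UTC (rolling into the previous day, 17 February 2030).
1 March 2030 is a Friday, so the first Friday is March 1 and the second is March 8.
1 October 2030 is a Tuesday, so the first Sunday is October 6.
At the standard offset (UTC+03:00), 20:00 UTC + 3h = 23:00 Ardund Zone standard time.
The standard-time date in Ardund Zone, 17 February 2030, is outside the daylight-saving period (8 March – 6 October), so Ardund Zone is on standard time, UTC+03:00.
20:00 UTC + 3h = 23:00 Ardund Zone.

23:00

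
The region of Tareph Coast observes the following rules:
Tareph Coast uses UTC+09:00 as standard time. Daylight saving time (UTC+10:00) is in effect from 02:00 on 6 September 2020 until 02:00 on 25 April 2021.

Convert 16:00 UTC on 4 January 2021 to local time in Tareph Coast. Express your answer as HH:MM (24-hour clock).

At the standard offset (UTC+09:00), 16:00 UTC + 9h = 01:00 Tareph Coast standard time (rolling into the next day, 5 January 2021).
The standard-time date in Tareph Coast, 5 January 2021, lies within the daylight-saving period (6 September 2020 – 25 April 2021), so Tareph Coast is on daylight time, UTC+10:00.
16:00 UTC + 10h = 02:00 local (rolling into the next day, 5 January 2021).

02:00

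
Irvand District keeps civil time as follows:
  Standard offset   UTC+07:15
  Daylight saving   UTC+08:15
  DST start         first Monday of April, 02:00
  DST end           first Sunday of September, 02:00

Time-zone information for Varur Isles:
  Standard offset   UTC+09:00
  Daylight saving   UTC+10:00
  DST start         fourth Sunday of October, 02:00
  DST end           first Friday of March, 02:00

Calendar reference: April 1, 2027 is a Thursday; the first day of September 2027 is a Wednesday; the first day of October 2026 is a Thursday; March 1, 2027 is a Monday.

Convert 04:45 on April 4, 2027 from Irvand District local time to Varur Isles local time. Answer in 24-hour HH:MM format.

1 April 2027 is a Thursday, so the first Monday is April 5.
1 September 2027 is a Wednesday, so the first Sunday is September 5.
Daylight saving runs 5 April – 5 September; April 4, 2027 is outside that window, so Irvand District is on standard time at UTC+07:15.
04:45 Irvand District − 7h15m = 21:30 UTC (rolling into the previous day, 3 April 2027).
1 October 2026 is a Thursday, so the first Sunday is October 4 and the fourth is October 25.
1 March 2027 is a Monday, so the first Friday is March 5.
At the standard offset (UTC+09:00), 21:30 UTC + 9h = 06:30 Varur Isles standard time (rolling into the next day, 4 April 2027).
The standard-time date in Varur Isles, April 4, 2027, does not fall between 25 October 2026 and 5 March 2027, so daylight saving is not in effect and Varur Isles is at UTC+09:00.
21:30 UTC + 9h = 06:30 Varur Isles (rolling into the next day, 4 April 2027).

06:30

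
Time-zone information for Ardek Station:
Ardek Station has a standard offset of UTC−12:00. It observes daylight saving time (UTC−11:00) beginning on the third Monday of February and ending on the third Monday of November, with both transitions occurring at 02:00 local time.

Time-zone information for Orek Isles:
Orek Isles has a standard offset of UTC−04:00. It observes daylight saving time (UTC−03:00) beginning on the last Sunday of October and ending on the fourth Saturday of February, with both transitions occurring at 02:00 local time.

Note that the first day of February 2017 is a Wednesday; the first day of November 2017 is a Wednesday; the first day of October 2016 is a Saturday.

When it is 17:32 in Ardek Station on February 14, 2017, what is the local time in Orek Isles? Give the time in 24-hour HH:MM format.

1 February 2017 is a Wednesday, so the first Monday is February 6 and the third is February 20.
1 November 2017 is a Wednesday, so the first Monday is November 6 and the third is November 20.
February 14, 2017 does not fall between 20 February and 20 November, so daylight saving is not in effect and Ardek Station is at UTC−12:00.
17:32 Ardek Station + 12h = 05:32 UTC (rolling into the next day, 15 February 2017).
1 October 2016 is a Saturday, so Sundays fall on 2, 9, 16, 23, 30; the last is October 30.
1 February 2017 is a Wednesday, so the first Saturday is February 4 and the fourth is February 25.
At the standard offset (UTC−04:00), 05:32 UTC − 4h = 01:32 Orek Isles standard time.
The standard-time date in Orek Isles, February 15, 2017, falls between 30 October 2016 and 25 February 2017, so daylight saving is in effect and Orek Isles is at UTC−03:00.
05:32 UTC − 3h = 02:32 Orek Isles.

02:32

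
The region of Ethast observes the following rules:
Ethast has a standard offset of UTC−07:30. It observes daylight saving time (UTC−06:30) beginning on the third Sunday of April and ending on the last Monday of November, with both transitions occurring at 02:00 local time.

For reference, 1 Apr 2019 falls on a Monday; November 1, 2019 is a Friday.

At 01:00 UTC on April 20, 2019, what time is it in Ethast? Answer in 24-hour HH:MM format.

1 April 2019 is a Monday, so the first Sunday is April 7 and the third is April 21.
1 November 2019 is a Friday, so Mondays fall on 4, 11, 18, 25; the last is November 25.
At the standard offset (UTC−07:30), 01:00 UTC − 7h30m = 17:30 Ethast standard time (rolling into the previous day, 19 April 2019).
Daylight saving runs 21 April – 25 November; the standard-time date in Ethast, April 19, 2019, is outside that window, so Ethast is on standard time at UTC−07:30.
01:00 UTC − 7h30m = 17:30 local (rolling into the previous day, 19 April 2019).

17:30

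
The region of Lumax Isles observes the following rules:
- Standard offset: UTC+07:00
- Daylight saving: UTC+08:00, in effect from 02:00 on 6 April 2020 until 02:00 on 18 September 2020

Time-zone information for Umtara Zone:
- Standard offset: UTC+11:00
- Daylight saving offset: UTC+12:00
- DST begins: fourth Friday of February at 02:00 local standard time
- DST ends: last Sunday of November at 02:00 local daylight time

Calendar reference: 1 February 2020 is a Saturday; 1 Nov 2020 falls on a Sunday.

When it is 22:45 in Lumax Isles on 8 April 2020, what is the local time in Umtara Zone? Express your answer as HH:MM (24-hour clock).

Daylight saving runs 6 April – 18 September; 8 April 2020 is inside that window, so Lumax Isles is at UTC+08:00.
22:45 Lumax Isles − 8h = 14:45 UTC.
1 February 2020 is a Saturday, so the first Friday is February 7 and the fourth is February 28.
1 November 2020 is a Sunday, so Sundays fall on 1, 8, 15, 22, 29; the last is November 29.
At the standard offset (UTC+11:00), 14:45 UTC + 11h = 01:45 Umtara Zone standard time (rolling into the next day, 9 April 2020).
The standard-time date in Umtara Zone, 9 April 2020, falls between 28 February and 29 November, so daylight saving is in effect and Umtara Zone is at UTC+12:00.
14:45 UTC + 12h = 02:45 Umtara Zone (rolling into the next day, 9 April 2020).

02:45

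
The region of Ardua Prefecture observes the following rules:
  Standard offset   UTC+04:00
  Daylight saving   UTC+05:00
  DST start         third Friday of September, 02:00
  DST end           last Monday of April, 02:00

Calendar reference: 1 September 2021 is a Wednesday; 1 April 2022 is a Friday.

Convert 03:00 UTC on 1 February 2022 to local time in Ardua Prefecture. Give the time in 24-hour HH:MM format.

08:00

1 September 2021 is a Wednesday, so the first Friday is September 3 and the third is September 17.
1 April 2022 is a Friday, so Mondays fall on 4, 11, 18, 25; the last is April 25.
At the standard offset (UTC+04:00), 03:00 UTC + 4h = 07:00 Ardua Prefecture standard time.
The standard-time date in Ardua Prefecture, 1 February 2022, lies within the daylight-saving period (17 September 2021 – 25 April 2022), so Ardua Prefecture is on daylight time, UTC+05:00.
03:00 UTC + 5h = 08:00 local.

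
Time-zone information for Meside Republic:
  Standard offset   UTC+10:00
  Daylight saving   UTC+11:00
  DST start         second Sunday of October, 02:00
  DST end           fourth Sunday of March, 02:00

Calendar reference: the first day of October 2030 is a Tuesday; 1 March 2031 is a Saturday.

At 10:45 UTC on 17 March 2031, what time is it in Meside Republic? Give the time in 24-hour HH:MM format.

1 October 2030 is a Tuesday, so the first Sunday is October 6 and the second is October 13.
1 March 2031 is a Saturday, so the first Sunday is March 2 and the fourth is March 23.
At the standard offset (UTC+10:00), 10:45 UTC + 10h = 20:45 Meside Republic standard time.
Daylight saving runs 13 October 2030 – 23 March 2031; the standard-time date in Meside Republic, 17 March 2031, is inside that window, so Meside Republic is at UTC+11:00.
10:45 UTC + 11h = 21:45 local.

21:45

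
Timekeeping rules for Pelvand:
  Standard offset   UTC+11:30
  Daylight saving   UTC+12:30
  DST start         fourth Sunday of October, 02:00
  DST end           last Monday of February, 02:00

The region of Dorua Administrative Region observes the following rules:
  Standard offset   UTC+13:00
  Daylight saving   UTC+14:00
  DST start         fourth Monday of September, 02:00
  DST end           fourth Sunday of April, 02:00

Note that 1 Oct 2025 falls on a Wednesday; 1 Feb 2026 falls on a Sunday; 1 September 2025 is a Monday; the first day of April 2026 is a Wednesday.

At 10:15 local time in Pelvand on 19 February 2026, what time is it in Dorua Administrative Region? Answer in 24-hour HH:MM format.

1 October 2025 is a Wednesday, so the first Sunday is October 5 and the fourth is October 26.
1 February 2026 is a Sunday, so Mondays fall on 2, 9, 16, 23; the last is February 23.
19 February 2026 lies within the daylight-saving period (26 October 2025 – 23 February 2026), so Pelvand is on daylight time, UTC+12:30.
10:15 Pelvand − 12h30m = 21:45 UTC (rolling into the previous day, 18 February 2026).
1 September 2025 is a Monday, so the first Monday is September 1 and the fourth is September 22.
1 April 2026 is a Wednesday, so the first Sunday is April 5 and the fourth is April 26.
At the standard offset (UTC+13:00), 21:45 UTC + 13h = 10:45 Dorua Administrative Region standard time (rolling into the next day, 19 February 2026).
The standard-time date in Dorua Administrative Region, 19 February 2026, falls between 22 September 2025 and 26 April 2026, so daylight saving is in effect and Dorua Administrative Region is at UTC+14:00.
21:45 UTC + 14h = 11:45 Dorua Administrative Region (rolling into the next day, 19 February 2026).

11:45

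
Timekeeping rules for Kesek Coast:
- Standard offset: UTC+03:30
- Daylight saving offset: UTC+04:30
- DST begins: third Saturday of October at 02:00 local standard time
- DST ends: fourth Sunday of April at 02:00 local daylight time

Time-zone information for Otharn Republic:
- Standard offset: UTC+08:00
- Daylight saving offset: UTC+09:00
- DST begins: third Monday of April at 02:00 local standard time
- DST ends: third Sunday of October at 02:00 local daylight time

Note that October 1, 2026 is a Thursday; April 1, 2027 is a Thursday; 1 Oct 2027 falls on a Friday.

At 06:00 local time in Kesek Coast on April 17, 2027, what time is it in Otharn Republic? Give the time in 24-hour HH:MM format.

09:30

1 October 2026 is a Thursday, so the first Saturday is October 3 and the third is October 17.
1 April 2027 is a Thursday, so the first Sunday is April 4 and the fourth is April 25.
April 17, 2027 lies within the daylight-saving period (17 October 2026 – 25 April 2027), so Kesek Coast is on daylight time, UTC+04:30.
06:00 Kesek Coast − 4h30m = 01:30 UTC.
1 April 2027 is a Thursday, so the first Monday is April 5 and the third is April 19.
1 October 2027 is a Friday, so the first Sunday is October 3 and the third is October 17.
At the standard offset (UTC+08:00), 01:30 UTC + 8h = 09:30 Otharn Republic standard time.
The standard-time date in Otharn Republic, April 17, 2027, does not fall between 19 April and 17 October, so daylight saving is not in effect and Otharn Republic is at UTC+08:00.
01:30 UTC + 8h = 09:30 Otharn Republic.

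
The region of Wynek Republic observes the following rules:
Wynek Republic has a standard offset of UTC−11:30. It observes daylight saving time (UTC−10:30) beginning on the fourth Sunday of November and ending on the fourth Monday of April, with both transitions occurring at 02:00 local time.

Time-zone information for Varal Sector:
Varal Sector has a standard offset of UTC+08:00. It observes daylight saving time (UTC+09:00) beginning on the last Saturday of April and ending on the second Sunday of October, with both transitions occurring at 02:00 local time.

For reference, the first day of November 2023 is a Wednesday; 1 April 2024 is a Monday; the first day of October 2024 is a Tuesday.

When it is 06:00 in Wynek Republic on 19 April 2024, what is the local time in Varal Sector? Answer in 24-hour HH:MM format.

00:30

1 November 2023 is a Wednesday, so the first Sunday is November 5 and the fourth is November 26.
1 April 2024 is a Monday, so the first Monday is April 1 and the fourth is April 22.
19 April 2024 falls between 26 November 2023 and 22 April 2024, so daylight saving is in effect and Wynek Republic is at UTC−10:30.
06:00 Wynek Republic + 10h30m = 16:30 UTC.
1 April 2024 is a Monday, so Saturdays fall on 6, 13, 20, 27; the last is April 27.
1 October 2024 is a Tuesday, so the first Sunday is October 6 and the second is October 13.
At the standard offset (UTC+08:00), 16:30 UTC + 8h = 00:30 Varal Sector standard time (rolling into the next day, 20 April 2024).
The standard-time date in Varal Sector, 20 April 2024, is outside the daylight-saving period (27 April – 13 October), so Varal Sector is on standard time, UTC+08:00.
16:30 UTC + 8h = 00:30 Varal Sector (rolling into the next day, 20 April 2024).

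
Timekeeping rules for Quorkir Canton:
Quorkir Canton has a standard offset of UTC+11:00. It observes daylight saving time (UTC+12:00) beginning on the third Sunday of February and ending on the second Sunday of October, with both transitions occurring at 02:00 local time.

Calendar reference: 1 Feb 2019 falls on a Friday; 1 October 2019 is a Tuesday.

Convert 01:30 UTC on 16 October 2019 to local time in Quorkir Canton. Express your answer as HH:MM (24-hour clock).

12:30

1 February 2019 is a Friday, so the first Sunday is February 3 and the third is February 17.
1 October 2019 is a Tuesday, so the first Sunday is October 6 and the second is October 13.
At the standard offset (UTC+11:00), 01:30 UTC + 11h = 12:30 Quorkir Canton standard time.
The standard-time date in Quorkir Canton, 16 October 2019, is outside the daylight-saving period (17 February – 13 October), so Quorkir Canton is on standard time, UTC+11:00.
01:30 UTC + 11h = 12:30 local.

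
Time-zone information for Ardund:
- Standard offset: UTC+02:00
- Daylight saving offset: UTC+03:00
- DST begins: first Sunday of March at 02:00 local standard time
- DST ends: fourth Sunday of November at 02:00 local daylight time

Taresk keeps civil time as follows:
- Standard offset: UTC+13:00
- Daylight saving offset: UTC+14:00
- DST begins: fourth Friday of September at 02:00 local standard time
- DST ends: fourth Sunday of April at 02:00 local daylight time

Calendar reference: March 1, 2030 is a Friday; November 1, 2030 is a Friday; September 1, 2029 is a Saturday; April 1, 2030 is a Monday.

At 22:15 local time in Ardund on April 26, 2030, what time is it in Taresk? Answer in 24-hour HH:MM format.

09:15

1 March 2030 is a Friday, so the first Sunday is March 3.
1 November 2030 is a Friday, so the first Sunday is November 3 and the fourth is November 24.
April 26, 2030 lies within the daylight-saving period (3 March – 24 November), so Ardund is on daylight time, UTC+03:00.
22:15 Ardund − 3h = 19:15 UTC.
1 September 2029 is a Saturday, so the first Friday is September 7 and the fourth is September 28.
1 April 2030 is a Monday, so the first Sunday is April 7 and the fourth is April 28.
At the standard offset (UTC+13:00), 19:15 UTC + 13h = 08:15 Taresk standard time (rolling into the next day, 27 April 2030).
The standard-time date in Taresk, April 27, 2030, falls between 28 September 2029 and 28 April 2030, so daylight saving is in effect and Taresk is at UTC+14:00.
19:15 UTC + 14h = 09:15 Taresk (rolling into the next day, 27 April 2030).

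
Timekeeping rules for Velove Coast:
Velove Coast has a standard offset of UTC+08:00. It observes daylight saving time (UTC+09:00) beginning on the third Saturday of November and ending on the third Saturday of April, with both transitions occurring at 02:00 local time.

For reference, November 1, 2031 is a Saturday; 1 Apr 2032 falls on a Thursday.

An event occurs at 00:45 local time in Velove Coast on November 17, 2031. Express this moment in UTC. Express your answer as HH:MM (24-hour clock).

15:45

1 November 2031 is a Saturday, so the first Saturday is November 1 and the third is November 15.
1 April 2032 is a Thursday, so the first Saturday is April 3 and the third is April 17.
Daylight saving runs 15 November 2031 – 17 April 2032; November 17, 2031 is inside that window, so Velove Coast is at UTC+09:00.
00:45 local − 9h = 15:45 UTC (rolling into the previous day, 16 November 2031).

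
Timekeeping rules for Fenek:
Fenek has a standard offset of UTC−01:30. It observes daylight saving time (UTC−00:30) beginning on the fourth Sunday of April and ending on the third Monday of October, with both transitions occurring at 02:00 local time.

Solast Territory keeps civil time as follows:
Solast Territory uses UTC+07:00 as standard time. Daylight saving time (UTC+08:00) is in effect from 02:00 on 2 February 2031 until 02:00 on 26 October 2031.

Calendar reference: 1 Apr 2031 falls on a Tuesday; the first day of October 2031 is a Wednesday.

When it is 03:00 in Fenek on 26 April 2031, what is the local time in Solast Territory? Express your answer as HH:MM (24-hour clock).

12:30

1 April 2031 is a Tuesday, so the first Sunday is April 6 and the fourth is April 27.
1 October 2031 is a Wednesday, so the first Monday is October 6 and the third is October 20.
26 April 2031 does not fall between 27 April and 20 October, so daylight saving is not in effect and Fenek is at UTC−01:30.
03:00 Fenek + 1h30m = 04:30 UTC.
At the standard offset (UTC+07:00), 04:30 UTC + 7h = 11:30 Solast Territory standard time.
The standard-time date in Solast Territory, 26 April 2031, falls between 2 February and 26 October, so daylight saving is in effect and Solast Territory is at UTC+08:00.
04:30 UTC + 8h = 12:30 Solast Territory.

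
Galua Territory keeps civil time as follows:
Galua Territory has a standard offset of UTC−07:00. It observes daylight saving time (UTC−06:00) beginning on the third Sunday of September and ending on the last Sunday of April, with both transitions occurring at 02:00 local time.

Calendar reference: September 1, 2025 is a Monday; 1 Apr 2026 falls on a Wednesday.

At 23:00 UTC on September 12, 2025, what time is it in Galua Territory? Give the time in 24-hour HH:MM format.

16:00

1 September 2025 is a Monday, so the first Sunday is September 7 and the third is September 21.
1 April 2026 is a Wednesday, so Sundays fall on 5, 12, 19, 26; the last is April 26.
At the standard offset (UTC−07:00), 23:00 UTC − 7h = 16:00 Galua Territory standard time.
The standard-time date in Galua Territory, September 12, 2025, does not fall between 21 September 2025 and 26 April 2026, so daylight saving is not in effect and Galua Territory is at UTC−07:00.
23:00 UTC − 7h = 16:00 local.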